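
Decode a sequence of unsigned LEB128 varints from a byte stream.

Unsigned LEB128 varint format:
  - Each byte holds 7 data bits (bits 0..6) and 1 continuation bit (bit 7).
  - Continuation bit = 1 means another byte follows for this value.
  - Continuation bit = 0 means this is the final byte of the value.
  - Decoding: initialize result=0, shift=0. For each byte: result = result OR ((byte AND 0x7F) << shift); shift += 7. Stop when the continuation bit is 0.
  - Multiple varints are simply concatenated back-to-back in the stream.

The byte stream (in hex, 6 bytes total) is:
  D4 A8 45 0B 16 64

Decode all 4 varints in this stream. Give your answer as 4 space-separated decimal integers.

  byte[0]=0xD4 cont=1 payload=0x54=84: acc |= 84<<0 -> acc=84 shift=7
  byte[1]=0xA8 cont=1 payload=0x28=40: acc |= 40<<7 -> acc=5204 shift=14
  byte[2]=0x45 cont=0 payload=0x45=69: acc |= 69<<14 -> acc=1135700 shift=21 [end]
Varint 1: bytes[0:3] = D4 A8 45 -> value 1135700 (3 byte(s))
  byte[3]=0x0B cont=0 payload=0x0B=11: acc |= 11<<0 -> acc=11 shift=7 [end]
Varint 2: bytes[3:4] = 0B -> value 11 (1 byte(s))
  byte[4]=0x16 cont=0 payload=0x16=22: acc |= 22<<0 -> acc=22 shift=7 [end]
Varint 3: bytes[4:5] = 16 -> value 22 (1 byte(s))
  byte[5]=0x64 cont=0 payload=0x64=100: acc |= 100<<0 -> acc=100 shift=7 [end]
Varint 4: bytes[5:6] = 64 -> value 100 (1 byte(s))

Answer: 1135700 11 22 100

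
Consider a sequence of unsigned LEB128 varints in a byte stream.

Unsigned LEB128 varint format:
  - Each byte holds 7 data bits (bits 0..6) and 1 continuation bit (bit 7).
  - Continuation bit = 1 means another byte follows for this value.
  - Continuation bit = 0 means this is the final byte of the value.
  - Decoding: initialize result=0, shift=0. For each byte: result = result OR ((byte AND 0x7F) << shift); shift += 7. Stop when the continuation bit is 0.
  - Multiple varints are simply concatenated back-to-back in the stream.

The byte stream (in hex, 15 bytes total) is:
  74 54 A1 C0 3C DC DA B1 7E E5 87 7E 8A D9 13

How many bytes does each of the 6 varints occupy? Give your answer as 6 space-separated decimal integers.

  byte[0]=0x74 cont=0 payload=0x74=116: acc |= 116<<0 -> acc=116 shift=7 [end]
Varint 1: bytes[0:1] = 74 -> value 116 (1 byte(s))
  byte[1]=0x54 cont=0 payload=0x54=84: acc |= 84<<0 -> acc=84 shift=7 [end]
Varint 2: bytes[1:2] = 54 -> value 84 (1 byte(s))
  byte[2]=0xA1 cont=1 payload=0x21=33: acc |= 33<<0 -> acc=33 shift=7
  byte[3]=0xC0 cont=1 payload=0x40=64: acc |= 64<<7 -> acc=8225 shift=14
  byte[4]=0x3C cont=0 payload=0x3C=60: acc |= 60<<14 -> acc=991265 shift=21 [end]
Varint 3: bytes[2:5] = A1 C0 3C -> value 991265 (3 byte(s))
  byte[5]=0xDC cont=1 payload=0x5C=92: acc |= 92<<0 -> acc=92 shift=7
  byte[6]=0xDA cont=1 payload=0x5A=90: acc |= 90<<7 -> acc=11612 shift=14
  byte[7]=0xB1 cont=1 payload=0x31=49: acc |= 49<<14 -> acc=814428 shift=21
  byte[8]=0x7E cont=0 payload=0x7E=126: acc |= 126<<21 -> acc=265055580 shift=28 [end]
Varint 4: bytes[5:9] = DC DA B1 7E -> value 265055580 (4 byte(s))
  byte[9]=0xE5 cont=1 payload=0x65=101: acc |= 101<<0 -> acc=101 shift=7
  byte[10]=0x87 cont=1 payload=0x07=7: acc |= 7<<7 -> acc=997 shift=14
  byte[11]=0x7E cont=0 payload=0x7E=126: acc |= 126<<14 -> acc=2065381 shift=21 [end]
Varint 5: bytes[9:12] = E5 87 7E -> value 2065381 (3 byte(s))
  byte[12]=0x8A cont=1 payload=0x0A=10: acc |= 10<<0 -> acc=10 shift=7
  byte[13]=0xD9 cont=1 payload=0x59=89: acc |= 89<<7 -> acc=11402 shift=14
  byte[14]=0x13 cont=0 payload=0x13=19: acc |= 19<<14 -> acc=322698 shift=21 [end]
Varint 6: bytes[12:15] = 8A D9 13 -> value 322698 (3 byte(s))

Answer: 1 1 3 4 3 3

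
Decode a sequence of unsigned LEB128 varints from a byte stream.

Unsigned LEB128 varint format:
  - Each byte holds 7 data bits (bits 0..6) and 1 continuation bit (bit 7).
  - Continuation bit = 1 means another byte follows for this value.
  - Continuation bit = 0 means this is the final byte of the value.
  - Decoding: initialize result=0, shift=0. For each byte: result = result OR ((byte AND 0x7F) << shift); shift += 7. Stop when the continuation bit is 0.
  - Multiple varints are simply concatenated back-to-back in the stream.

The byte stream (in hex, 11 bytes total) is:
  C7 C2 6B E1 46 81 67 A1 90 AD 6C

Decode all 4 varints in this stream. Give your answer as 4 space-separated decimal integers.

  byte[0]=0xC7 cont=1 payload=0x47=71: acc |= 71<<0 -> acc=71 shift=7
  byte[1]=0xC2 cont=1 payload=0x42=66: acc |= 66<<7 -> acc=8519 shift=14
  byte[2]=0x6B cont=0 payload=0x6B=107: acc |= 107<<14 -> acc=1761607 shift=21 [end]
Varint 1: bytes[0:3] = C7 C2 6B -> value 1761607 (3 byte(s))
  byte[3]=0xE1 cont=1 payload=0x61=97: acc |= 97<<0 -> acc=97 shift=7
  byte[4]=0x46 cont=0 payload=0x46=70: acc |= 70<<7 -> acc=9057 shift=14 [end]
Varint 2: bytes[3:5] = E1 46 -> value 9057 (2 byte(s))
  byte[5]=0x81 cont=1 payload=0x01=1: acc |= 1<<0 -> acc=1 shift=7
  byte[6]=0x67 cont=0 payload=0x67=103: acc |= 103<<7 -> acc=13185 shift=14 [end]
Varint 3: bytes[5:7] = 81 67 -> value 13185 (2 byte(s))
  byte[7]=0xA1 cont=1 payload=0x21=33: acc |= 33<<0 -> acc=33 shift=7
  byte[8]=0x90 cont=1 payload=0x10=16: acc |= 16<<7 -> acc=2081 shift=14
  byte[9]=0xAD cont=1 payload=0x2D=45: acc |= 45<<14 -> acc=739361 shift=21
  byte[10]=0x6C cont=0 payload=0x6C=108: acc |= 108<<21 -> acc=227231777 shift=28 [end]
Varint 4: bytes[7:11] = A1 90 AD 6C -> value 227231777 (4 byte(s))

Answer: 1761607 9057 13185 227231777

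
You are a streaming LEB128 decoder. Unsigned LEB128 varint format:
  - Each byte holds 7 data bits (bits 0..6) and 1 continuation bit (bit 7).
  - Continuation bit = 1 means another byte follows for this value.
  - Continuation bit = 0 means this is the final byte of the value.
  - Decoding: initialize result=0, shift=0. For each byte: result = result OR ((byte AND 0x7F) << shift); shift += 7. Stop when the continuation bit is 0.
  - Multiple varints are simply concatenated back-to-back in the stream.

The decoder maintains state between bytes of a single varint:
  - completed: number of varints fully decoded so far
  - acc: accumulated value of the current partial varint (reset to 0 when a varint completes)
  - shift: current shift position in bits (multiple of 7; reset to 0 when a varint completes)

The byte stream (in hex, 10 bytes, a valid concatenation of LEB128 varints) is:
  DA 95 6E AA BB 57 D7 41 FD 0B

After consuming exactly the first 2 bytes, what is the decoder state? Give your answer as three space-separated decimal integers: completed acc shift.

Answer: 0 2778 14

Derivation:
byte[0]=0xDA cont=1 payload=0x5A: acc |= 90<<0 -> completed=0 acc=90 shift=7
byte[1]=0x95 cont=1 payload=0x15: acc |= 21<<7 -> completed=0 acc=2778 shift=14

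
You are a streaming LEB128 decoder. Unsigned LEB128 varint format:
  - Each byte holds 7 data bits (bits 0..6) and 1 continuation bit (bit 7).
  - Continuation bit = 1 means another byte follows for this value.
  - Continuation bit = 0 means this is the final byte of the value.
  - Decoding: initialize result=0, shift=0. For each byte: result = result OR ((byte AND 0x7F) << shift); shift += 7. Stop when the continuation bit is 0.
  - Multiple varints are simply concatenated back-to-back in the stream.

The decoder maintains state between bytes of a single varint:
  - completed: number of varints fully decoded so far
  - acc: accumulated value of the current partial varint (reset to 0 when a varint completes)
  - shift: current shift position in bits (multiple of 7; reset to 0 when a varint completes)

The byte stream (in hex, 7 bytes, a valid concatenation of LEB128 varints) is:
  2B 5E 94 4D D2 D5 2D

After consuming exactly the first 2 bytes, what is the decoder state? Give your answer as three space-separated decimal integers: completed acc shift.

Answer: 2 0 0

Derivation:
byte[0]=0x2B cont=0 payload=0x2B: varint #1 complete (value=43); reset -> completed=1 acc=0 shift=0
byte[1]=0x5E cont=0 payload=0x5E: varint #2 complete (value=94); reset -> completed=2 acc=0 shift=0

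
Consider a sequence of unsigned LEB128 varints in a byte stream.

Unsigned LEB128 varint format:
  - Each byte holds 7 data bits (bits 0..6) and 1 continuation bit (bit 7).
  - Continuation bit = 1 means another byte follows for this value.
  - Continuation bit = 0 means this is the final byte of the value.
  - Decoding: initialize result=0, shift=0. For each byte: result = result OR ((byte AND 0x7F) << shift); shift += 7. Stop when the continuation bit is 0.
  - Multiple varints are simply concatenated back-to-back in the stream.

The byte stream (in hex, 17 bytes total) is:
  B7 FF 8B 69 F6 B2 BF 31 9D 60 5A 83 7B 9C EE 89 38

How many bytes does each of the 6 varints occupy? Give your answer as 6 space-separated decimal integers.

Answer: 4 4 2 1 2 4

Derivation:
  byte[0]=0xB7 cont=1 payload=0x37=55: acc |= 55<<0 -> acc=55 shift=7
  byte[1]=0xFF cont=1 payload=0x7F=127: acc |= 127<<7 -> acc=16311 shift=14
  byte[2]=0x8B cont=1 payload=0x0B=11: acc |= 11<<14 -> acc=196535 shift=21
  byte[3]=0x69 cont=0 payload=0x69=105: acc |= 105<<21 -> acc=220397495 shift=28 [end]
Varint 1: bytes[0:4] = B7 FF 8B 69 -> value 220397495 (4 byte(s))
  byte[4]=0xF6 cont=1 payload=0x76=118: acc |= 118<<0 -> acc=118 shift=7
  byte[5]=0xB2 cont=1 payload=0x32=50: acc |= 50<<7 -> acc=6518 shift=14
  byte[6]=0xBF cont=1 payload=0x3F=63: acc |= 63<<14 -> acc=1038710 shift=21
  byte[7]=0x31 cont=0 payload=0x31=49: acc |= 49<<21 -> acc=103799158 shift=28 [end]
Varint 2: bytes[4:8] = F6 B2 BF 31 -> value 103799158 (4 byte(s))
  byte[8]=0x9D cont=1 payload=0x1D=29: acc |= 29<<0 -> acc=29 shift=7
  byte[9]=0x60 cont=0 payload=0x60=96: acc |= 96<<7 -> acc=12317 shift=14 [end]
Varint 3: bytes[8:10] = 9D 60 -> value 12317 (2 byte(s))
  byte[10]=0x5A cont=0 payload=0x5A=90: acc |= 90<<0 -> acc=90 shift=7 [end]
Varint 4: bytes[10:11] = 5A -> value 90 (1 byte(s))
  byte[11]=0x83 cont=1 payload=0x03=3: acc |= 3<<0 -> acc=3 shift=7
  byte[12]=0x7B cont=0 payload=0x7B=123: acc |= 123<<7 -> acc=15747 shift=14 [end]
Varint 5: bytes[11:13] = 83 7B -> value 15747 (2 byte(s))
  byte[13]=0x9C cont=1 payload=0x1C=28: acc |= 28<<0 -> acc=28 shift=7
  byte[14]=0xEE cont=1 payload=0x6E=110: acc |= 110<<7 -> acc=14108 shift=14
  byte[15]=0x89 cont=1 payload=0x09=9: acc |= 9<<14 -> acc=161564 shift=21
  byte[16]=0x38 cont=0 payload=0x38=56: acc |= 56<<21 -> acc=117602076 shift=28 [end]
Varint 6: bytes[13:17] = 9C EE 89 38 -> value 117602076 (4 byte(s))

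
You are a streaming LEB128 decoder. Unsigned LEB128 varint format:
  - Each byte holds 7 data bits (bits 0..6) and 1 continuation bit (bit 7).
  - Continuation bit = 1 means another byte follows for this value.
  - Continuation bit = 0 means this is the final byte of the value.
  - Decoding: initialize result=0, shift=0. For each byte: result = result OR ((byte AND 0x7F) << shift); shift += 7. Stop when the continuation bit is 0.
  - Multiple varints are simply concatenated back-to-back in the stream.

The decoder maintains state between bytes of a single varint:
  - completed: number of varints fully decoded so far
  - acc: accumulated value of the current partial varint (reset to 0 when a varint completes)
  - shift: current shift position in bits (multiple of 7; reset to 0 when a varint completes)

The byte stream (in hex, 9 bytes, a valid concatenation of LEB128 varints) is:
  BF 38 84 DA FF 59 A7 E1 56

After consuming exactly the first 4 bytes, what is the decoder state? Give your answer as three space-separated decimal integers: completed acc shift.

Answer: 1 11524 14

Derivation:
byte[0]=0xBF cont=1 payload=0x3F: acc |= 63<<0 -> completed=0 acc=63 shift=7
byte[1]=0x38 cont=0 payload=0x38: varint #1 complete (value=7231); reset -> completed=1 acc=0 shift=0
byte[2]=0x84 cont=1 payload=0x04: acc |= 4<<0 -> completed=1 acc=4 shift=7
byte[3]=0xDA cont=1 payload=0x5A: acc |= 90<<7 -> completed=1 acc=11524 shift=14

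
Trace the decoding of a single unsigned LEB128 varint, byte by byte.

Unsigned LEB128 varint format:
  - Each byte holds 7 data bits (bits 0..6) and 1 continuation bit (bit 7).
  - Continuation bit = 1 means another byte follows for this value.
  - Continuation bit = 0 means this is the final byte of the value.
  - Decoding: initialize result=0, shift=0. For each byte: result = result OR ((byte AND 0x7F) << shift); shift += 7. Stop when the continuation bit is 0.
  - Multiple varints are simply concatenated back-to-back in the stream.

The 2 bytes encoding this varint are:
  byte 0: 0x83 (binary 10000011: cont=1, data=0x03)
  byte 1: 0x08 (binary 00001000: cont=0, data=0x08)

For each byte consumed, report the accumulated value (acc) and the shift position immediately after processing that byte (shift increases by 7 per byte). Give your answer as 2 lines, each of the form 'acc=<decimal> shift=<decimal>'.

byte 0=0x83: payload=0x03=3, contrib = 3<<0 = 3; acc -> 3, shift -> 7
byte 1=0x08: payload=0x08=8, contrib = 8<<7 = 1024; acc -> 1027, shift -> 14

Answer: acc=3 shift=7
acc=1027 shift=14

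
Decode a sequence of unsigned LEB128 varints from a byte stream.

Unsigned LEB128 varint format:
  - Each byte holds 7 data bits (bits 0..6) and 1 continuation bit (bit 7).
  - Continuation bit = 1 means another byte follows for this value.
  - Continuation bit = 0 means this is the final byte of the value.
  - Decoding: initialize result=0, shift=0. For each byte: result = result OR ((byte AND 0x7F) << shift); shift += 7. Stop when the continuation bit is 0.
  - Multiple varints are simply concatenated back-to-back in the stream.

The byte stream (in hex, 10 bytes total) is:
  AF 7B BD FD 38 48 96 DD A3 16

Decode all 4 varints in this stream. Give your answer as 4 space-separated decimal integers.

  byte[0]=0xAF cont=1 payload=0x2F=47: acc |= 47<<0 -> acc=47 shift=7
  byte[1]=0x7B cont=0 payload=0x7B=123: acc |= 123<<7 -> acc=15791 shift=14 [end]
Varint 1: bytes[0:2] = AF 7B -> value 15791 (2 byte(s))
  byte[2]=0xBD cont=1 payload=0x3D=61: acc |= 61<<0 -> acc=61 shift=7
  byte[3]=0xFD cont=1 payload=0x7D=125: acc |= 125<<7 -> acc=16061 shift=14
  byte[4]=0x38 cont=0 payload=0x38=56: acc |= 56<<14 -> acc=933565 shift=21 [end]
Varint 2: bytes[2:5] = BD FD 38 -> value 933565 (3 byte(s))
  byte[5]=0x48 cont=0 payload=0x48=72: acc |= 72<<0 -> acc=72 shift=7 [end]
Varint 3: bytes[5:6] = 48 -> value 72 (1 byte(s))
  byte[6]=0x96 cont=1 payload=0x16=22: acc |= 22<<0 -> acc=22 shift=7
  byte[7]=0xDD cont=1 payload=0x5D=93: acc |= 93<<7 -> acc=11926 shift=14
  byte[8]=0xA3 cont=1 payload=0x23=35: acc |= 35<<14 -> acc=585366 shift=21
  byte[9]=0x16 cont=0 payload=0x16=22: acc |= 22<<21 -> acc=46722710 shift=28 [end]
Varint 4: bytes[6:10] = 96 DD A3 16 -> value 46722710 (4 byte(s))

Answer: 15791 933565 72 46722710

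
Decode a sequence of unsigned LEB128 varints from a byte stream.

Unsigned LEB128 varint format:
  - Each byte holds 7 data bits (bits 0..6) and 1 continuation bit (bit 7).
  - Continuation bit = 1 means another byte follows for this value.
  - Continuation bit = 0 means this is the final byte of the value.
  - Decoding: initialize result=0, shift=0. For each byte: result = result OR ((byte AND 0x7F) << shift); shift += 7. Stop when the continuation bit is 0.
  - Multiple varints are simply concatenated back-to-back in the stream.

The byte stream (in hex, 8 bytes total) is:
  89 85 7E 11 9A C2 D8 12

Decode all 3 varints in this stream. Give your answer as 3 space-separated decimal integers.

  byte[0]=0x89 cont=1 payload=0x09=9: acc |= 9<<0 -> acc=9 shift=7
  byte[1]=0x85 cont=1 payload=0x05=5: acc |= 5<<7 -> acc=649 shift=14
  byte[2]=0x7E cont=0 payload=0x7E=126: acc |= 126<<14 -> acc=2065033 shift=21 [end]
Varint 1: bytes[0:3] = 89 85 7E -> value 2065033 (3 byte(s))
  byte[3]=0x11 cont=0 payload=0x11=17: acc |= 17<<0 -> acc=17 shift=7 [end]
Varint 2: bytes[3:4] = 11 -> value 17 (1 byte(s))
  byte[4]=0x9A cont=1 payload=0x1A=26: acc |= 26<<0 -> acc=26 shift=7
  byte[5]=0xC2 cont=1 payload=0x42=66: acc |= 66<<7 -> acc=8474 shift=14
  byte[6]=0xD8 cont=1 payload=0x58=88: acc |= 88<<14 -> acc=1450266 shift=21
  byte[7]=0x12 cont=0 payload=0x12=18: acc |= 18<<21 -> acc=39199002 shift=28 [end]
Varint 3: bytes[4:8] = 9A C2 D8 12 -> value 39199002 (4 byte(s))

Answer: 2065033 17 39199002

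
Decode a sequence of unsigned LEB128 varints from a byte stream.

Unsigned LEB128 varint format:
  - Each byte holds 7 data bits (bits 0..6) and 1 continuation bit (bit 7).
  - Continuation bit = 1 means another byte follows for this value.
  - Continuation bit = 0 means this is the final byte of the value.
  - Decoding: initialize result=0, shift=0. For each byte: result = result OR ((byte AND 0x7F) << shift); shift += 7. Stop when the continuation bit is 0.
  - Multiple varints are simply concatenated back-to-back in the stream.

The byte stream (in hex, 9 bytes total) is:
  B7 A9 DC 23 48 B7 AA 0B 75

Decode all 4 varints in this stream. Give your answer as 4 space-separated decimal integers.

  byte[0]=0xB7 cont=1 payload=0x37=55: acc |= 55<<0 -> acc=55 shift=7
  byte[1]=0xA9 cont=1 payload=0x29=41: acc |= 41<<7 -> acc=5303 shift=14
  byte[2]=0xDC cont=1 payload=0x5C=92: acc |= 92<<14 -> acc=1512631 shift=21
  byte[3]=0x23 cont=0 payload=0x23=35: acc |= 35<<21 -> acc=74912951 shift=28 [end]
Varint 1: bytes[0:4] = B7 A9 DC 23 -> value 74912951 (4 byte(s))
  byte[4]=0x48 cont=0 payload=0x48=72: acc |= 72<<0 -> acc=72 shift=7 [end]
Varint 2: bytes[4:5] = 48 -> value 72 (1 byte(s))
  byte[5]=0xB7 cont=1 payload=0x37=55: acc |= 55<<0 -> acc=55 shift=7
  byte[6]=0xAA cont=1 payload=0x2A=42: acc |= 42<<7 -> acc=5431 shift=14
  byte[7]=0x0B cont=0 payload=0x0B=11: acc |= 11<<14 -> acc=185655 shift=21 [end]
Varint 3: bytes[5:8] = B7 AA 0B -> value 185655 (3 byte(s))
  byte[8]=0x75 cont=0 payload=0x75=117: acc |= 117<<0 -> acc=117 shift=7 [end]
Varint 4: bytes[8:9] = 75 -> value 117 (1 byte(s))

Answer: 74912951 72 185655 117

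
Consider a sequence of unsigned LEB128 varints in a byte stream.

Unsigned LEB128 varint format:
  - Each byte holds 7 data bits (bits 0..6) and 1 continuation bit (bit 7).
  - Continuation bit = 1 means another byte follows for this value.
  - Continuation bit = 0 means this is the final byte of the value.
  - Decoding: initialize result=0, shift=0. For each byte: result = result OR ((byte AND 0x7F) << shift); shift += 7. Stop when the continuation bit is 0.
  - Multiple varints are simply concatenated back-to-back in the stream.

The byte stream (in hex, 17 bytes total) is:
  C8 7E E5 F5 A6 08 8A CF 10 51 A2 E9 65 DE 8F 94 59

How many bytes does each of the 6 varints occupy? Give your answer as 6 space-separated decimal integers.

  byte[0]=0xC8 cont=1 payload=0x48=72: acc |= 72<<0 -> acc=72 shift=7
  byte[1]=0x7E cont=0 payload=0x7E=126: acc |= 126<<7 -> acc=16200 shift=14 [end]
Varint 1: bytes[0:2] = C8 7E -> value 16200 (2 byte(s))
  byte[2]=0xE5 cont=1 payload=0x65=101: acc |= 101<<0 -> acc=101 shift=7
  byte[3]=0xF5 cont=1 payload=0x75=117: acc |= 117<<7 -> acc=15077 shift=14
  byte[4]=0xA6 cont=1 payload=0x26=38: acc |= 38<<14 -> acc=637669 shift=21
  byte[5]=0x08 cont=0 payload=0x08=8: acc |= 8<<21 -> acc=17414885 shift=28 [end]
Varint 2: bytes[2:6] = E5 F5 A6 08 -> value 17414885 (4 byte(s))
  byte[6]=0x8A cont=1 payload=0x0A=10: acc |= 10<<0 -> acc=10 shift=7
  byte[7]=0xCF cont=1 payload=0x4F=79: acc |= 79<<7 -> acc=10122 shift=14
  byte[8]=0x10 cont=0 payload=0x10=16: acc |= 16<<14 -> acc=272266 shift=21 [end]
Varint 3: bytes[6:9] = 8A CF 10 -> value 272266 (3 byte(s))
  byte[9]=0x51 cont=0 payload=0x51=81: acc |= 81<<0 -> acc=81 shift=7 [end]
Varint 4: bytes[9:10] = 51 -> value 81 (1 byte(s))
  byte[10]=0xA2 cont=1 payload=0x22=34: acc |= 34<<0 -> acc=34 shift=7
  byte[11]=0xE9 cont=1 payload=0x69=105: acc |= 105<<7 -> acc=13474 shift=14
  byte[12]=0x65 cont=0 payload=0x65=101: acc |= 101<<14 -> acc=1668258 shift=21 [end]
Varint 5: bytes[10:13] = A2 E9 65 -> value 1668258 (3 byte(s))
  byte[13]=0xDE cont=1 payload=0x5E=94: acc |= 94<<0 -> acc=94 shift=7
  byte[14]=0x8F cont=1 payload=0x0F=15: acc |= 15<<7 -> acc=2014 shift=14
  byte[15]=0x94 cont=1 payload=0x14=20: acc |= 20<<14 -> acc=329694 shift=21
  byte[16]=0x59 cont=0 payload=0x59=89: acc |= 89<<21 -> acc=186976222 shift=28 [end]
Varint 6: bytes[13:17] = DE 8F 94 59 -> value 186976222 (4 byte(s))

Answer: 2 4 3 1 3 4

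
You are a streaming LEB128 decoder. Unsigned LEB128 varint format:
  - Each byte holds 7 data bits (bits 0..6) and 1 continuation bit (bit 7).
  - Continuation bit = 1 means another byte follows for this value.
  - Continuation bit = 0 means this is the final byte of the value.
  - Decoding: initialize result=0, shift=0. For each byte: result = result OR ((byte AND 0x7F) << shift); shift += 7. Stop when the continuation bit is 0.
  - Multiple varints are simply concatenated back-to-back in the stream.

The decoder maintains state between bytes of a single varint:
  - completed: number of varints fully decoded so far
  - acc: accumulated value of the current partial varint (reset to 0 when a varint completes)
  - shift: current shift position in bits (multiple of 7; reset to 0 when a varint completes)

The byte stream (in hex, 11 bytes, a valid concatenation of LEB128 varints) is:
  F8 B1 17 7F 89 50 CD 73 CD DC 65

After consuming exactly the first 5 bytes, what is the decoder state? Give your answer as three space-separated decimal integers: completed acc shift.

Answer: 2 9 7

Derivation:
byte[0]=0xF8 cont=1 payload=0x78: acc |= 120<<0 -> completed=0 acc=120 shift=7
byte[1]=0xB1 cont=1 payload=0x31: acc |= 49<<7 -> completed=0 acc=6392 shift=14
byte[2]=0x17 cont=0 payload=0x17: varint #1 complete (value=383224); reset -> completed=1 acc=0 shift=0
byte[3]=0x7F cont=0 payload=0x7F: varint #2 complete (value=127); reset -> completed=2 acc=0 shift=0
byte[4]=0x89 cont=1 payload=0x09: acc |= 9<<0 -> completed=2 acc=9 shift=7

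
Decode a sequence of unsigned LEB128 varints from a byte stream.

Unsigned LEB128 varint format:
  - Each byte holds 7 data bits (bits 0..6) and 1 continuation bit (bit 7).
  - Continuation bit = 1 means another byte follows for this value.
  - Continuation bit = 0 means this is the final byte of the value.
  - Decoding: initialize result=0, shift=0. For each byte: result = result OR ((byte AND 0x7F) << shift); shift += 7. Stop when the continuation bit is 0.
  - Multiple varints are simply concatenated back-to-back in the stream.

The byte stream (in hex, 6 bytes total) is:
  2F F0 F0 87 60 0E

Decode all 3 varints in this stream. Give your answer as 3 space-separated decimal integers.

  byte[0]=0x2F cont=0 payload=0x2F=47: acc |= 47<<0 -> acc=47 shift=7 [end]
Varint 1: bytes[0:1] = 2F -> value 47 (1 byte(s))
  byte[1]=0xF0 cont=1 payload=0x70=112: acc |= 112<<0 -> acc=112 shift=7
  byte[2]=0xF0 cont=1 payload=0x70=112: acc |= 112<<7 -> acc=14448 shift=14
  byte[3]=0x87 cont=1 payload=0x07=7: acc |= 7<<14 -> acc=129136 shift=21
  byte[4]=0x60 cont=0 payload=0x60=96: acc |= 96<<21 -> acc=201455728 shift=28 [end]
Varint 2: bytes[1:5] = F0 F0 87 60 -> value 201455728 (4 byte(s))
  byte[5]=0x0E cont=0 payload=0x0E=14: acc |= 14<<0 -> acc=14 shift=7 [end]
Varint 3: bytes[5:6] = 0E -> value 14 (1 byte(s))

Answer: 47 201455728 14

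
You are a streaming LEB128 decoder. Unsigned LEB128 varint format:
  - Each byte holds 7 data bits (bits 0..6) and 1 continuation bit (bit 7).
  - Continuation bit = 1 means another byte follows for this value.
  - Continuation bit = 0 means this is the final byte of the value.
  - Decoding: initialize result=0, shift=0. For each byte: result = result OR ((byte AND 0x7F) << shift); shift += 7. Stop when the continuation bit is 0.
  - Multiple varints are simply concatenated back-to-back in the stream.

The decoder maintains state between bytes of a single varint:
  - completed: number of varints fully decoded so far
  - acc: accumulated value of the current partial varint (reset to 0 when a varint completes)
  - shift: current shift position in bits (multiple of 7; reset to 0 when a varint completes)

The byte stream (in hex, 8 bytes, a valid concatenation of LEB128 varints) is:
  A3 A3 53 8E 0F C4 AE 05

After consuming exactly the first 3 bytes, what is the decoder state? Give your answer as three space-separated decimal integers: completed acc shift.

Answer: 1 0 0

Derivation:
byte[0]=0xA3 cont=1 payload=0x23: acc |= 35<<0 -> completed=0 acc=35 shift=7
byte[1]=0xA3 cont=1 payload=0x23: acc |= 35<<7 -> completed=0 acc=4515 shift=14
byte[2]=0x53 cont=0 payload=0x53: varint #1 complete (value=1364387); reset -> completed=1 acc=0 shift=0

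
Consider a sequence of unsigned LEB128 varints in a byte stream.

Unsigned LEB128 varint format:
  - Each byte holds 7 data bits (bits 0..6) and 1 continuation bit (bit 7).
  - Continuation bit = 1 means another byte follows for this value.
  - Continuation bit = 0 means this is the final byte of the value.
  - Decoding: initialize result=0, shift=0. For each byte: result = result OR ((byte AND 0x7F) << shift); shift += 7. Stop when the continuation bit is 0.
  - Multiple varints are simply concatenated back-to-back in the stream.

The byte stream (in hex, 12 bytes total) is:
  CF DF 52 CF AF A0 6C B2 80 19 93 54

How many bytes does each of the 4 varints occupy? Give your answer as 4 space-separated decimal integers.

  byte[0]=0xCF cont=1 payload=0x4F=79: acc |= 79<<0 -> acc=79 shift=7
  byte[1]=0xDF cont=1 payload=0x5F=95: acc |= 95<<7 -> acc=12239 shift=14
  byte[2]=0x52 cont=0 payload=0x52=82: acc |= 82<<14 -> acc=1355727 shift=21 [end]
Varint 1: bytes[0:3] = CF DF 52 -> value 1355727 (3 byte(s))
  byte[3]=0xCF cont=1 payload=0x4F=79: acc |= 79<<0 -> acc=79 shift=7
  byte[4]=0xAF cont=1 payload=0x2F=47: acc |= 47<<7 -> acc=6095 shift=14
  byte[5]=0xA0 cont=1 payload=0x20=32: acc |= 32<<14 -> acc=530383 shift=21
  byte[6]=0x6C cont=0 payload=0x6C=108: acc |= 108<<21 -> acc=227022799 shift=28 [end]
Varint 2: bytes[3:7] = CF AF A0 6C -> value 227022799 (4 byte(s))
  byte[7]=0xB2 cont=1 payload=0x32=50: acc |= 50<<0 -> acc=50 shift=7
  byte[8]=0x80 cont=1 payload=0x00=0: acc |= 0<<7 -> acc=50 shift=14
  byte[9]=0x19 cont=0 payload=0x19=25: acc |= 25<<14 -> acc=409650 shift=21 [end]
Varint 3: bytes[7:10] = B2 80 19 -> value 409650 (3 byte(s))
  byte[10]=0x93 cont=1 payload=0x13=19: acc |= 19<<0 -> acc=19 shift=7
  byte[11]=0x54 cont=0 payload=0x54=84: acc |= 84<<7 -> acc=10771 shift=14 [end]
Varint 4: bytes[10:12] = 93 54 -> value 10771 (2 byte(s))

Answer: 3 4 3 2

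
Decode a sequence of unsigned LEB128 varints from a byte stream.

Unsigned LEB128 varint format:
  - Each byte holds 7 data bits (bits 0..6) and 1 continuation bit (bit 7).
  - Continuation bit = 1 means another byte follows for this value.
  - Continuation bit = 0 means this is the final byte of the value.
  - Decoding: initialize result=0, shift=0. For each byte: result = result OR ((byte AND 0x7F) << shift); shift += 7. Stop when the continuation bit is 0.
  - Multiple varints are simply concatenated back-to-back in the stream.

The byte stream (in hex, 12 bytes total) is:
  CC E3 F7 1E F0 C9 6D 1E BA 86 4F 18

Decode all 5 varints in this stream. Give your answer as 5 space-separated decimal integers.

Answer: 64877004 1795312 30 1295162 24

Derivation:
  byte[0]=0xCC cont=1 payload=0x4C=76: acc |= 76<<0 -> acc=76 shift=7
  byte[1]=0xE3 cont=1 payload=0x63=99: acc |= 99<<7 -> acc=12748 shift=14
  byte[2]=0xF7 cont=1 payload=0x77=119: acc |= 119<<14 -> acc=1962444 shift=21
  byte[3]=0x1E cont=0 payload=0x1E=30: acc |= 30<<21 -> acc=64877004 shift=28 [end]
Varint 1: bytes[0:4] = CC E3 F7 1E -> value 64877004 (4 byte(s))
  byte[4]=0xF0 cont=1 payload=0x70=112: acc |= 112<<0 -> acc=112 shift=7
  byte[5]=0xC9 cont=1 payload=0x49=73: acc |= 73<<7 -> acc=9456 shift=14
  byte[6]=0x6D cont=0 payload=0x6D=109: acc |= 109<<14 -> acc=1795312 shift=21 [end]
Varint 2: bytes[4:7] = F0 C9 6D -> value 1795312 (3 byte(s))
  byte[7]=0x1E cont=0 payload=0x1E=30: acc |= 30<<0 -> acc=30 shift=7 [end]
Varint 3: bytes[7:8] = 1E -> value 30 (1 byte(s))
  byte[8]=0xBA cont=1 payload=0x3A=58: acc |= 58<<0 -> acc=58 shift=7
  byte[9]=0x86 cont=1 payload=0x06=6: acc |= 6<<7 -> acc=826 shift=14
  byte[10]=0x4F cont=0 payload=0x4F=79: acc |= 79<<14 -> acc=1295162 shift=21 [end]
Varint 4: bytes[8:11] = BA 86 4F -> value 1295162 (3 byte(s))
  byte[11]=0x18 cont=0 payload=0x18=24: acc |= 24<<0 -> acc=24 shift=7 [end]
Varint 5: bytes[11:12] = 18 -> value 24 (1 byte(s))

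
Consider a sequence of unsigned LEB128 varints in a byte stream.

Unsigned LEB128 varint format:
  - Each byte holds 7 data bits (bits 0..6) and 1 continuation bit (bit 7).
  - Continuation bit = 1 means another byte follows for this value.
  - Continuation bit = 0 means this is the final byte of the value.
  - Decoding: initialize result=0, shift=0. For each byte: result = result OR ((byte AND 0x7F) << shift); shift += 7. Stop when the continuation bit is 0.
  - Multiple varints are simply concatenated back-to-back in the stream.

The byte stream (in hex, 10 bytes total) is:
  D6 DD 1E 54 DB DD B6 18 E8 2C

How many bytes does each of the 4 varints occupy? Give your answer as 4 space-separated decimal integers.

  byte[0]=0xD6 cont=1 payload=0x56=86: acc |= 86<<0 -> acc=86 shift=7
  byte[1]=0xDD cont=1 payload=0x5D=93: acc |= 93<<7 -> acc=11990 shift=14
  byte[2]=0x1E cont=0 payload=0x1E=30: acc |= 30<<14 -> acc=503510 shift=21 [end]
Varint 1: bytes[0:3] = D6 DD 1E -> value 503510 (3 byte(s))
  byte[3]=0x54 cont=0 payload=0x54=84: acc |= 84<<0 -> acc=84 shift=7 [end]
Varint 2: bytes[3:4] = 54 -> value 84 (1 byte(s))
  byte[4]=0xDB cont=1 payload=0x5B=91: acc |= 91<<0 -> acc=91 shift=7
  byte[5]=0xDD cont=1 payload=0x5D=93: acc |= 93<<7 -> acc=11995 shift=14
  byte[6]=0xB6 cont=1 payload=0x36=54: acc |= 54<<14 -> acc=896731 shift=21
  byte[7]=0x18 cont=0 payload=0x18=24: acc |= 24<<21 -> acc=51228379 shift=28 [end]
Varint 3: bytes[4:8] = DB DD B6 18 -> value 51228379 (4 byte(s))
  byte[8]=0xE8 cont=1 payload=0x68=104: acc |= 104<<0 -> acc=104 shift=7
  byte[9]=0x2C cont=0 payload=0x2C=44: acc |= 44<<7 -> acc=5736 shift=14 [end]
Varint 4: bytes[8:10] = E8 2C -> value 5736 (2 byte(s))

Answer: 3 1 4 2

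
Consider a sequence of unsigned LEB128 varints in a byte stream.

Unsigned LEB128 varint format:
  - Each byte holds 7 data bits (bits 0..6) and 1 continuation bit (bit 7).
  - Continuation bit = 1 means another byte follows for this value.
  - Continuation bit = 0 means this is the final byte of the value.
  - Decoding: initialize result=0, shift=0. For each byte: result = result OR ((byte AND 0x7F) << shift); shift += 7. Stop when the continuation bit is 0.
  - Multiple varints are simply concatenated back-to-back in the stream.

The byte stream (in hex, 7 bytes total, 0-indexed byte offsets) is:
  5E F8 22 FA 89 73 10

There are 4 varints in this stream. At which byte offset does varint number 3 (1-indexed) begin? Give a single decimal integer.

  byte[0]=0x5E cont=0 payload=0x5E=94: acc |= 94<<0 -> acc=94 shift=7 [end]
Varint 1: bytes[0:1] = 5E -> value 94 (1 byte(s))
  byte[1]=0xF8 cont=1 payload=0x78=120: acc |= 120<<0 -> acc=120 shift=7
  byte[2]=0x22 cont=0 payload=0x22=34: acc |= 34<<7 -> acc=4472 shift=14 [end]
Varint 2: bytes[1:3] = F8 22 -> value 4472 (2 byte(s))
  byte[3]=0xFA cont=1 payload=0x7A=122: acc |= 122<<0 -> acc=122 shift=7
  byte[4]=0x89 cont=1 payload=0x09=9: acc |= 9<<7 -> acc=1274 shift=14
  byte[5]=0x73 cont=0 payload=0x73=115: acc |= 115<<14 -> acc=1885434 shift=21 [end]
Varint 3: bytes[3:6] = FA 89 73 -> value 1885434 (3 byte(s))
  byte[6]=0x10 cont=0 payload=0x10=16: acc |= 16<<0 -> acc=16 shift=7 [end]
Varint 4: bytes[6:7] = 10 -> value 16 (1 byte(s))

Answer: 3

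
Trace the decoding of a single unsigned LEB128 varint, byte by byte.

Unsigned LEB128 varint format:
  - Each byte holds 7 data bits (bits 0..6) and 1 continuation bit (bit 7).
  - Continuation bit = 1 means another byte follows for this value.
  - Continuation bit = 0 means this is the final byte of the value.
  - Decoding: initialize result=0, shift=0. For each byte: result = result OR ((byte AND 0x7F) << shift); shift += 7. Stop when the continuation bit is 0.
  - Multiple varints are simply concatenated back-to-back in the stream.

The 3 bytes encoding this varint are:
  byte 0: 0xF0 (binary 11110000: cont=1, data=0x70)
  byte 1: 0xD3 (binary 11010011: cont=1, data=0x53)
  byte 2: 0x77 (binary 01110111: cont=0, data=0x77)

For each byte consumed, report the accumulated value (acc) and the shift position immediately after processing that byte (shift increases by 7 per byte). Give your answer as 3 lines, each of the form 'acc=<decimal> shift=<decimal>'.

byte 0=0xF0: payload=0x70=112, contrib = 112<<0 = 112; acc -> 112, shift -> 7
byte 1=0xD3: payload=0x53=83, contrib = 83<<7 = 10624; acc -> 10736, shift -> 14
byte 2=0x77: payload=0x77=119, contrib = 119<<14 = 1949696; acc -> 1960432, shift -> 21

Answer: acc=112 shift=7
acc=10736 shift=14
acc=1960432 shift=21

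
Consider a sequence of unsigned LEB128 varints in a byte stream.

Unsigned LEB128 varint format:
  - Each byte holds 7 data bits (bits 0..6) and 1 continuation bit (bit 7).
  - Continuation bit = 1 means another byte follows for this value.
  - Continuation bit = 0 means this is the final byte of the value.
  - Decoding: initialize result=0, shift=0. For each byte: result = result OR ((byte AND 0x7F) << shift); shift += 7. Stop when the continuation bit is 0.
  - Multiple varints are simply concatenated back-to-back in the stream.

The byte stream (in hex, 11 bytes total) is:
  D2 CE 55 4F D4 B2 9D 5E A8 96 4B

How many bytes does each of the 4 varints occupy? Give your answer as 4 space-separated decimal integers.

Answer: 3 1 4 3

Derivation:
  byte[0]=0xD2 cont=1 payload=0x52=82: acc |= 82<<0 -> acc=82 shift=7
  byte[1]=0xCE cont=1 payload=0x4E=78: acc |= 78<<7 -> acc=10066 shift=14
  byte[2]=0x55 cont=0 payload=0x55=85: acc |= 85<<14 -> acc=1402706 shift=21 [end]
Varint 1: bytes[0:3] = D2 CE 55 -> value 1402706 (3 byte(s))
  byte[3]=0x4F cont=0 payload=0x4F=79: acc |= 79<<0 -> acc=79 shift=7 [end]
Varint 2: bytes[3:4] = 4F -> value 79 (1 byte(s))
  byte[4]=0xD4 cont=1 payload=0x54=84: acc |= 84<<0 -> acc=84 shift=7
  byte[5]=0xB2 cont=1 payload=0x32=50: acc |= 50<<7 -> acc=6484 shift=14
  byte[6]=0x9D cont=1 payload=0x1D=29: acc |= 29<<14 -> acc=481620 shift=21
  byte[7]=0x5E cont=0 payload=0x5E=94: acc |= 94<<21 -> acc=197613908 shift=28 [end]
Varint 3: bytes[4:8] = D4 B2 9D 5E -> value 197613908 (4 byte(s))
  byte[8]=0xA8 cont=1 payload=0x28=40: acc |= 40<<0 -> acc=40 shift=7
  byte[9]=0x96 cont=1 payload=0x16=22: acc |= 22<<7 -> acc=2856 shift=14
  byte[10]=0x4B cont=0 payload=0x4B=75: acc |= 75<<14 -> acc=1231656 shift=21 [end]
Varint 4: bytes[8:11] = A8 96 4B -> value 1231656 (3 byte(s))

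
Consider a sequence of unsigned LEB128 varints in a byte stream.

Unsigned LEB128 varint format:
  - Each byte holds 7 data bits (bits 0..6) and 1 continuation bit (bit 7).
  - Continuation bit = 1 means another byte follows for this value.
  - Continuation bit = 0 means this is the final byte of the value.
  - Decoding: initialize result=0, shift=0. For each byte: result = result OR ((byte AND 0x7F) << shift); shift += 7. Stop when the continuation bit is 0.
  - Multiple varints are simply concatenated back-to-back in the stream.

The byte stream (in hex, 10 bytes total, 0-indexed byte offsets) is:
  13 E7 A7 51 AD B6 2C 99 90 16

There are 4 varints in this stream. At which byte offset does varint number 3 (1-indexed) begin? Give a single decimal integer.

Answer: 4

Derivation:
  byte[0]=0x13 cont=0 payload=0x13=19: acc |= 19<<0 -> acc=19 shift=7 [end]
Varint 1: bytes[0:1] = 13 -> value 19 (1 byte(s))
  byte[1]=0xE7 cont=1 payload=0x67=103: acc |= 103<<0 -> acc=103 shift=7
  byte[2]=0xA7 cont=1 payload=0x27=39: acc |= 39<<7 -> acc=5095 shift=14
  byte[3]=0x51 cont=0 payload=0x51=81: acc |= 81<<14 -> acc=1332199 shift=21 [end]
Varint 2: bytes[1:4] = E7 A7 51 -> value 1332199 (3 byte(s))
  byte[4]=0xAD cont=1 payload=0x2D=45: acc |= 45<<0 -> acc=45 shift=7
  byte[5]=0xB6 cont=1 payload=0x36=54: acc |= 54<<7 -> acc=6957 shift=14
  byte[6]=0x2C cont=0 payload=0x2C=44: acc |= 44<<14 -> acc=727853 shift=21 [end]
Varint 3: bytes[4:7] = AD B6 2C -> value 727853 (3 byte(s))
  byte[7]=0x99 cont=1 payload=0x19=25: acc |= 25<<0 -> acc=25 shift=7
  byte[8]=0x90 cont=1 payload=0x10=16: acc |= 16<<7 -> acc=2073 shift=14
  byte[9]=0x16 cont=0 payload=0x16=22: acc |= 22<<14 -> acc=362521 shift=21 [end]
Varint 4: bytes[7:10] = 99 90 16 -> value 362521 (3 byte(s))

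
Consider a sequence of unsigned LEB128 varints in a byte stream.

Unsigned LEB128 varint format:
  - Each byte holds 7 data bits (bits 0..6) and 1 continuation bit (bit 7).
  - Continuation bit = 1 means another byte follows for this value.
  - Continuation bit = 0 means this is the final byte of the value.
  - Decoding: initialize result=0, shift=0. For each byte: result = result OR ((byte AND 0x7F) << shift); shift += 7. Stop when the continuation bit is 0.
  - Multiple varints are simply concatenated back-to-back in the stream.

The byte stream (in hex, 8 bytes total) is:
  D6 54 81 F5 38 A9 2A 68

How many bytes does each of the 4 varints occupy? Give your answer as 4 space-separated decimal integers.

Answer: 2 3 2 1

Derivation:
  byte[0]=0xD6 cont=1 payload=0x56=86: acc |= 86<<0 -> acc=86 shift=7
  byte[1]=0x54 cont=0 payload=0x54=84: acc |= 84<<7 -> acc=10838 shift=14 [end]
Varint 1: bytes[0:2] = D6 54 -> value 10838 (2 byte(s))
  byte[2]=0x81 cont=1 payload=0x01=1: acc |= 1<<0 -> acc=1 shift=7
  byte[3]=0xF5 cont=1 payload=0x75=117: acc |= 117<<7 -> acc=14977 shift=14
  byte[4]=0x38 cont=0 payload=0x38=56: acc |= 56<<14 -> acc=932481 shift=21 [end]
Varint 2: bytes[2:5] = 81 F5 38 -> value 932481 (3 byte(s))
  byte[5]=0xA9 cont=1 payload=0x29=41: acc |= 41<<0 -> acc=41 shift=7
  byte[6]=0x2A cont=0 payload=0x2A=42: acc |= 42<<7 -> acc=5417 shift=14 [end]
Varint 3: bytes[5:7] = A9 2A -> value 5417 (2 byte(s))
  byte[7]=0x68 cont=0 payload=0x68=104: acc |= 104<<0 -> acc=104 shift=7 [end]
Varint 4: bytes[7:8] = 68 -> value 104 (1 byte(s))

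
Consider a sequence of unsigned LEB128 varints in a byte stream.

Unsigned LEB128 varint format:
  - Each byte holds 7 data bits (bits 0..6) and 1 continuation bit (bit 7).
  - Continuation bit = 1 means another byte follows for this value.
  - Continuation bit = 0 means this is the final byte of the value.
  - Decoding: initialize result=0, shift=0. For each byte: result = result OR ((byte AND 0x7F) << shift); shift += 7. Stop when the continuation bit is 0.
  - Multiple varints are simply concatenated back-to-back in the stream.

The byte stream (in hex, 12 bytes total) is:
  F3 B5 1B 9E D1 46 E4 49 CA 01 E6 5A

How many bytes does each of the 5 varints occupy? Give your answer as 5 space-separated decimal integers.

  byte[0]=0xF3 cont=1 payload=0x73=115: acc |= 115<<0 -> acc=115 shift=7
  byte[1]=0xB5 cont=1 payload=0x35=53: acc |= 53<<7 -> acc=6899 shift=14
  byte[2]=0x1B cont=0 payload=0x1B=27: acc |= 27<<14 -> acc=449267 shift=21 [end]
Varint 1: bytes[0:3] = F3 B5 1B -> value 449267 (3 byte(s))
  byte[3]=0x9E cont=1 payload=0x1E=30: acc |= 30<<0 -> acc=30 shift=7
  byte[4]=0xD1 cont=1 payload=0x51=81: acc |= 81<<7 -> acc=10398 shift=14
  byte[5]=0x46 cont=0 payload=0x46=70: acc |= 70<<14 -> acc=1157278 shift=21 [end]
Varint 2: bytes[3:6] = 9E D1 46 -> value 1157278 (3 byte(s))
  byte[6]=0xE4 cont=1 payload=0x64=100: acc |= 100<<0 -> acc=100 shift=7
  byte[7]=0x49 cont=0 payload=0x49=73: acc |= 73<<7 -> acc=9444 shift=14 [end]
Varint 3: bytes[6:8] = E4 49 -> value 9444 (2 byte(s))
  byte[8]=0xCA cont=1 payload=0x4A=74: acc |= 74<<0 -> acc=74 shift=7
  byte[9]=0x01 cont=0 payload=0x01=1: acc |= 1<<7 -> acc=202 shift=14 [end]
Varint 4: bytes[8:10] = CA 01 -> value 202 (2 byte(s))
  byte[10]=0xE6 cont=1 payload=0x66=102: acc |= 102<<0 -> acc=102 shift=7
  byte[11]=0x5A cont=0 payload=0x5A=90: acc |= 90<<7 -> acc=11622 shift=14 [end]
Varint 5: bytes[10:12] = E6 5A -> value 11622 (2 byte(s))

Answer: 3 3 2 2 2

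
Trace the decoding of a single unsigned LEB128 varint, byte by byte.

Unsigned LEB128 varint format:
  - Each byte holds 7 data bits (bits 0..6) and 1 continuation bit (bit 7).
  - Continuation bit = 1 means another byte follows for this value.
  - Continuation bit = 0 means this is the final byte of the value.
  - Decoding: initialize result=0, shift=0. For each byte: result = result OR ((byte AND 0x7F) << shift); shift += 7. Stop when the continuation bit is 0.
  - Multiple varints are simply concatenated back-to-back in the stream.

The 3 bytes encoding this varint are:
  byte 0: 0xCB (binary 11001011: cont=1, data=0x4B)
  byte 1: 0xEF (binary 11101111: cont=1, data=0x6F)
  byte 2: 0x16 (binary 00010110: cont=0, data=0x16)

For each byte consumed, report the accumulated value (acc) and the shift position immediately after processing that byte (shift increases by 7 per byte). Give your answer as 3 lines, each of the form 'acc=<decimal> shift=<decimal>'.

Answer: acc=75 shift=7
acc=14283 shift=14
acc=374731 shift=21

Derivation:
byte 0=0xCB: payload=0x4B=75, contrib = 75<<0 = 75; acc -> 75, shift -> 7
byte 1=0xEF: payload=0x6F=111, contrib = 111<<7 = 14208; acc -> 14283, shift -> 14
byte 2=0x16: payload=0x16=22, contrib = 22<<14 = 360448; acc -> 374731, shift -> 21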